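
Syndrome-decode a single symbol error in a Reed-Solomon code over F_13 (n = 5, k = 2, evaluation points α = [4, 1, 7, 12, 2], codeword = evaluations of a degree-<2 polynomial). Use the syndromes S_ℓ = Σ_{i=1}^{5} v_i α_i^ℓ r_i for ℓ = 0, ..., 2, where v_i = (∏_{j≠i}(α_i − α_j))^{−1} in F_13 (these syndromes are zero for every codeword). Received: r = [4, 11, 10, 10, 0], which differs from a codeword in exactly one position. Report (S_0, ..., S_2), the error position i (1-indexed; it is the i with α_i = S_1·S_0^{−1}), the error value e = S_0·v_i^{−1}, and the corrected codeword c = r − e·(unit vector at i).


S = (7, 6, 7), error at position 4, error magnitude e = 3, c = [4, 11, 10, 7, 0].

Step 1: column multipliers v_i = (∏_{j≠i}(α_i − α_j))^{−1} mod 13.
  i = 1 (α = 4): (4−1)(4−7)(4−12)(4−2) = 3·(−3)·(−8)·2 = 144 ≡ 1, so v_1 = 1^{−1} = 1 (mod 13).
  i = 2 (α = 1): (1−4)(1−7)(1−12)(1−2) = (−3)·(−6)·(−11)·(−1) = 198 ≡ 3, so v_2 = 3^{−1} = 9 (mod 13).
  i = 3 (α = 7): (7−4)(7−1)(7−12)(7−2) = 3·6·(−5)·5 = −450 ≡ 5, so v_3 = 5^{−1} = 8 (mod 13).
  i = 4 (α = 12): (12−4)(12−1)(12−7)(12−2) = 8·11·5·10 = 4400 ≡ 6, so v_4 = 6^{−1} = 11 (mod 13).
  i = 5 (α = 2): (2−4)(2−1)(2−7)(2−12) = (−2)·1·(−5)·(−10) = −100 ≡ 4, so v_5 = 4^{−1} = 10 (mod 13).
  v = [1, 9, 8, 11, 10].
Step 2: syndromes of r = [4, 11, 10, 10, 0] (all sums mod 13).
  S_0 = Σ v_i r_i = 1·4 + 9·11 + 8·10 + 11·10 + 10·0 = 293 ≡ 7.
  S_1 = Σ v_i α_i r_i = 1·4·4 + 9·1·11 + 8·7·10 + 11·12·10 + 10·2·0 = 1995 ≡ 6.
  α_i^2 mod 13 = [3, 1, 10, 1, 4].
  S_2 = Σ v_i α_i^2 r_i = 1·3·4 + 9·1·11 + 8·10·10 + 11·1·10 + 10·4·0 = 1021 ≡ 7.
  S = (7, 6, 7) ≠ 0, so r is not a codeword (an error is present).
Step 3: locate the error. For a single error e at position i, S_ℓ = v_i·e·α_i^ℓ, so α_err = S_1/S_0.
  S_0^{−1} = 7^{−1} = 2 (mod 13), so α_err = 6·2 = 12 ≡ 12 = α_4. Error position i = 4.
  Consistency check: S_2/S_1 = 7·11 = 77 ≡ 12 = α_err ✓ (single-error assumption holds).
Step 4: error magnitude e = S_0/v_4 = S_0·∏_{j≠4}(α_4 − α_j) = 7·6 = 42 ≡ 3 (mod 13).
Step 5: correct position 4: c_4 = r_4 − e = 10 − 3 ≡ 7 (mod 13). Hence c = [4, 11, 10, 7, 0].
  Check: interpolating c through the α_i gives m(x) = 9 + 2·x (degree < 2) with m(α_i) = c_i for every i, so c is indeed a codeword.


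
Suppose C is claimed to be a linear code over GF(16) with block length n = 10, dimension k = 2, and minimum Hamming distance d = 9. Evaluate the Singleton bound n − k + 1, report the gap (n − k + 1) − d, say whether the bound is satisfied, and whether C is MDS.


Singleton RHS = n − k + 1 = 9, slack = 0, bound satisfied, MDS.

Singleton bound: d ≤ n − k + 1.
Here n = 10, k = 2, so n − k + 1 = 9.
Given d = 9, check d ≤ 9: YES.
Slack = (n − k + 1) − d = 0.
The code is MDS (slack = 0).
Description: the claimed parameters are [10, 2, 9]_16; such a code would be MDS (meets Singleton bound).


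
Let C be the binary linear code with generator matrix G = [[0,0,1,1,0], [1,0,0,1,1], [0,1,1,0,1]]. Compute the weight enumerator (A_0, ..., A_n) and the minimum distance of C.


Weight distribution: A_0 = 1, A_2 = 2, A_3 = 4, A_4 = 1. Minimum distance d = 2.

Enumerate all 2^3 = 8 messages m ∈ F_2^3.
For each, compute codeword c = mG in F_2^5, then tally its weight.
  m = 000 → c = 00000, weight = 0.
  m = 100 → c = 00110, weight = 2.
  m = 010 → c = 10011, weight = 3.
  m = 110 → c = 10101, weight = 3.
  m = 001 → c = 01101, weight = 3.
  m = 101 → c = 01011, weight = 3.
  m = 011 → c = 11110, weight = 4.
  m = 111 → c = 11000, weight = 2.
Tally weights:
  weight 0: 1 codewords.
  weight 2: 2 codewords.
  weight 3: 4 codewords.
  weight 4: 1 codewords.
Minimum distance d = smallest w > 0 with A_w > 0 = 2.
Sanity: Σ A_w = 8 = 2^3 = 8 ✓.


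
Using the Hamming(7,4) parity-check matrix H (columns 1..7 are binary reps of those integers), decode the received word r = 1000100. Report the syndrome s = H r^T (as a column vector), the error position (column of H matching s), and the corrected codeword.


s = (1, 0, 0)^T, error position = 4, corrected codeword c = 1001100

Compute s = H r^T mod 2 one row at a time:
  s_1 = 0 + 1 + 0 + 0 = 1 ≡ 1 (mod 2).
  s_2 = 0 + 0 + 0 + 0 = 0 ≡ 0 (mod 2).
  s_3 = 1 + 0 + 1 + 0 = 2 ≡ 0 (mod 2).
s = (1, 0, 0)^T — this equals column 4 of H (binary 100), so error is at position 4.
Correct: flip bit 4 of r = 1000100 to get c = 1001100.


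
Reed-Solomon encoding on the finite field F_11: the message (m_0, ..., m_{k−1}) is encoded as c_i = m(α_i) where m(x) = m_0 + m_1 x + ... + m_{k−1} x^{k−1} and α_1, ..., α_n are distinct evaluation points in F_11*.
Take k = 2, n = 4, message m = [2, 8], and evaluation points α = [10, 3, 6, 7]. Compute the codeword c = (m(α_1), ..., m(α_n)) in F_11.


c = [5, 4, 6, 3]

Message polynomial: m(x) = 2 + 8·x (mod 11).
For each evaluation point α_i, compute m(α_i) mod 11:
  α_1 = 10: Horner steps 8 → 5, so m(10) = 5.
  α_2 = 3: Horner steps 8 → 4, so m(3) = 4.
  α_3 = 6: Horner steps 8 → 6, so m(6) = 6.
  α_4 = 7: Horner steps 8 → 3, so m(7) = 3.
Codeword c = [5, 4, 6, 3] ∈ F_11^4.


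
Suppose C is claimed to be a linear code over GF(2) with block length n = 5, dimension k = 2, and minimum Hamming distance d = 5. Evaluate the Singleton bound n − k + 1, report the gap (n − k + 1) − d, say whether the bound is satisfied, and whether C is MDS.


Singleton RHS = n − k + 1 = 4, slack = -1, bound violated (no such code; not MDS).

Singleton bound: d ≤ n − k + 1.
Here n = 5, k = 2, so n − k + 1 = 4.
Given d = 5, check d ≤ 4: NO.
Slack = (n − k + 1) − d = -1.
The slack is negative: d = 5 exceeds n − k + 1 = 4 by 1, so the Singleton bound is violated and no linear [5, 2, 5]_2 code can exist. In particular it is not MDS (MDS requires d = n − k + 1 exactly).
Description: the claimed parameters are [5, 2, 5]_2; such a code would be impossible (violates the Singleton bound).


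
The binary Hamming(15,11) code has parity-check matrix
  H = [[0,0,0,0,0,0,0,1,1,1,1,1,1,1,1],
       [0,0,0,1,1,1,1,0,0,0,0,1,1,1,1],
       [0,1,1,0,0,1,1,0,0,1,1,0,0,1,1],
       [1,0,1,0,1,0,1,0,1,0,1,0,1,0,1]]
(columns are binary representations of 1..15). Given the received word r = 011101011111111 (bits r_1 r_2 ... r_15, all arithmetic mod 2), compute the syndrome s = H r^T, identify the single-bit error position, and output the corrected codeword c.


s = (0, 0, 1, 1)^T, error position = 3, corrected codeword c = 010101011111111

Compute s = H r^T mod 2 one row at a time:
  s_1 = 1 + 1 + 1 + 1 + 1 + 1 + 1 + 1 = 8 ≡ 0 (mod 2).
  s_2 = 1 + 0 + 1 + 0 + 1 + 1 + 1 + 1 = 6 ≡ 0 (mod 2).
  s_3 = 1 + 1 + 1 + 0 + 1 + 1 + 1 + 1 = 7 ≡ 1 (mod 2).
  s_4 = 0 + 1 + 0 + 0 + 1 + 1 + 1 + 1 = 5 ≡ 1 (mod 2).
s = (0, 0, 1, 1)^T — this equals column 3 of H (binary 0011), so error is at position 3.
Correct: flip bit 3 of r = 011101011111111 to get c = 010101011111111.


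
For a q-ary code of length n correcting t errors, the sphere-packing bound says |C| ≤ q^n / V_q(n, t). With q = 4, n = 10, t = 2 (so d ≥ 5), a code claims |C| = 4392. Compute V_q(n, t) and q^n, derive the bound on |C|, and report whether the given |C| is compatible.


V_q(n, t) = 436, q^n = 1048576, Hamming bound = 2404, |C| = 4392 > bound (violated).

Step 1: Compute V_q(n, t) = Σ_{j=0}^2 C(n, j) (q−1)^j.
  j = 0: C(10,0)·(3)^0 = 1·1 = 1.
  j = 1: C(10,1)·(3)^1 = 10·3 = 30.
  j = 2: C(10,2)·(3)^2 = 45·9 = 405.
  V_q(n, t) = 1 + 30 + 405 = 436.
Step 2: q^n = 4^10 = 1048576.
Step 3: Hamming bound ⌊q^n / V_q(n,t)⌋ = ⌊1048576/436⌋ = 2404.
Step 4: Compare |C| = 4392 to 2404: violated.
The claimed |C| lies above the Hamming bound, so no 4-ary code of length 10 with d ≥ 5 can have 4392 codewords.


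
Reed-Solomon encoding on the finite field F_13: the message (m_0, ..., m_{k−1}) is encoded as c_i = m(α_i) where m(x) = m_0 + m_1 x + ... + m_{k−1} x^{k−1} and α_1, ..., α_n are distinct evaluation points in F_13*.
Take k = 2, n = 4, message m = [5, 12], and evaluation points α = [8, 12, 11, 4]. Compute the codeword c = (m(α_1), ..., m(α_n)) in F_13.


c = [10, 6, 7, 1]

Message polynomial: m(x) = 5 + 12·x (mod 13).
For each evaluation point α_i, compute m(α_i) mod 13:
  α_1 = 8: Horner steps 12 → 10, so m(8) = 10.
  α_2 = 12: Horner steps 12 → 6, so m(12) = 6.
  α_3 = 11: Horner steps 12 → 7, so m(11) = 7.
  α_4 = 4: Horner steps 12 → 1, so m(4) = 1.
Codeword c = [10, 6, 7, 1] ∈ F_13^4.


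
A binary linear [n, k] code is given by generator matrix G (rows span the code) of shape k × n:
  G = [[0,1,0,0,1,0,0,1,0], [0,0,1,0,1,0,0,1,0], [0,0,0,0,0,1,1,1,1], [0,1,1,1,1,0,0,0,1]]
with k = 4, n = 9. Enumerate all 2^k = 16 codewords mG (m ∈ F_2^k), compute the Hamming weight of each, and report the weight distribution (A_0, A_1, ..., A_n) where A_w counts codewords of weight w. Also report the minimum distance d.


Weight distribution: A_0 = 1, A_2 = 1, A_3 = 3, A_4 = 5, A_5 = 4, A_6 = 1, A_7 = 1. Minimum distance d = 2.

Enumerate all 2^4 = 16 messages m ∈ F_2^4.
For each, compute codeword c = mG in F_2^9, then tally its weight.
  m = 0000 → c = 000000000, weight = 0.
  m = 1000 → c = 010010010, weight = 3.
  m = 0100 → c = 001010010, weight = 3.
  m = 1100 → c = 011000000, weight = 2.
  m = 0010 → c = 000001111, weight = 4.
  m = 1010 → c = 010011101, weight = 5.
  m = 0110 → c = 001011101, weight = 5.
  m = 1110 → c = 011001111, weight = 6.
  m = 0001 → c = 011110001, weight = 5.
  m = 1001 → c = 001100011, weight = 4.
  m = 0101 → c = 010100011, weight = 4.
  m = 1101 → c = 000110001, weight = 3.
  m = 0011 → c = 011111110, weight = 7.
  m = 1011 → c = 001101100, weight = 4.
  m = 0111 → c = 010101100, weight = 4.
  m = 1111 → c = 000111110, weight = 5.
Tally weights:
  weight 0: 1 codewords.
  weight 2: 1 codewords.
  weight 3: 3 codewords.
  weight 4: 5 codewords.
  weight 5: 4 codewords.
  weight 6: 1 codewords.
  weight 7: 1 codewords.
Minimum distance d = smallest w > 0 with A_w > 0 = 2.
Sanity: Σ A_w = 16 = 2^4 = 16 ✓.


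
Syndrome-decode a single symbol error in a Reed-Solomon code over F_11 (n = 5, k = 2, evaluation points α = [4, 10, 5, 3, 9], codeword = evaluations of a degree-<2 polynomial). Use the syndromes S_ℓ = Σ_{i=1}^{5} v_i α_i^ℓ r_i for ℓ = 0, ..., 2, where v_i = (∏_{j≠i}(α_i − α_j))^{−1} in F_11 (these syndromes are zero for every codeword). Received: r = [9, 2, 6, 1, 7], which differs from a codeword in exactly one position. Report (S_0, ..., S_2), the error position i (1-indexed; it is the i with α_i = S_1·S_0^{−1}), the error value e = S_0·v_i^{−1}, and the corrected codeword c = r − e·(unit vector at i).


S = (2, 7, 8), error at position 5, error magnitude e = 2, c = [9, 2, 6, 1, 5].

Step 1: column multipliers v_i = (∏_{j≠i}(α_i − α_j))^{−1} mod 11.
  i = 1 (α = 4): (4−10)(4−5)(4−3)(4−9) = (−6)·(−1)·1·(−5) = −30 ≡ 3, so v_1 = 3^{−1} = 4 (mod 11).
  i = 2 (α = 10): (10−4)(10−5)(10−3)(10−9) = 6·5·7·1 = 210 ≡ 1, so v_2 = 1^{−1} = 1 (mod 11).
  i = 3 (α = 5): (5−4)(5−10)(5−3)(5−9) = 1·(−5)·2·(−4) = 40 ≡ 7, so v_3 = 7^{−1} = 8 (mod 11).
  i = 4 (α = 3): (3−4)(3−10)(3−5)(3−9) = (−1)·(−7)·(−2)·(−6) = 84 ≡ 7, so v_4 = 7^{−1} = 8 (mod 11).
  i = 5 (α = 9): (9−4)(9−10)(9−5)(9−3) = 5·(−1)·4·6 = −120 ≡ 1, so v_5 = 1^{−1} = 1 (mod 11).
  v = [4, 1, 8, 8, 1].
Step 2: syndromes of r = [9, 2, 6, 1, 7] (all sums mod 11).
  S_0 = Σ v_i r_i = 4·9 + 1·2 + 8·6 + 8·1 + 1·7 = 101 ≡ 2.
  S_1 = Σ v_i α_i r_i = 4·4·9 + 1·10·2 + 8·5·6 + 8·3·1 + 1·9·7 = 491 ≡ 7.
  α_i^2 mod 11 = [5, 1, 3, 9, 4].
  S_2 = Σ v_i α_i^2 r_i = 4·5·9 + 1·1·2 + 8·3·6 + 8·9·1 + 1·4·7 = 426 ≡ 8.
  S = (2, 7, 8) ≠ 0, so r is not a codeword (an error is present).
Step 3: locate the error. For a single error e at position i, S_ℓ = v_i·e·α_i^ℓ, so α_err = S_1/S_0.
  S_0^{−1} = 2^{−1} = 6 (mod 11), so α_err = 7·6 = 42 ≡ 9 = α_5. Error position i = 5.
  Consistency check: S_2/S_1 = 8·8 = 64 ≡ 9 = α_err ✓ (single-error assumption holds).
Step 4: error magnitude e = S_0/v_5 = S_0·∏_{j≠5}(α_5 − α_j) = 2·1 = 2 ≡ 2 (mod 11).
Step 5: correct position 5: c_5 = r_5 − e = 7 − 2 ≡ 5 (mod 11). Hence c = [9, 2, 6, 1, 5].
  Check: interpolating c through the α_i gives m(x) = 10 + 8·x (degree < 2) with m(α_i) = c_i for every i, so c is indeed a codeword.


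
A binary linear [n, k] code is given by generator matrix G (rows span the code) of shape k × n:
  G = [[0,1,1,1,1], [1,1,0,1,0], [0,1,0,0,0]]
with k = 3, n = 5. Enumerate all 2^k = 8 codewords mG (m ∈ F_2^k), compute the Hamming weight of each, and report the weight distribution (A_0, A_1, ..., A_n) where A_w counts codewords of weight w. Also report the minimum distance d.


Weight distribution: A_0 = 1, A_1 = 1, A_2 = 1, A_3 = 3, A_4 = 2. Minimum distance d = 1.

Enumerate all 2^3 = 8 messages m ∈ F_2^3.
For each, compute codeword c = mG in F_2^5, then tally its weight.
  m = 000 → c = 00000, weight = 0.
  m = 100 → c = 01111, weight = 4.
  m = 010 → c = 11010, weight = 3.
  m = 110 → c = 10101, weight = 3.
  m = 001 → c = 01000, weight = 1.
  m = 101 → c = 00111, weight = 3.
  m = 011 → c = 10010, weight = 2.
  m = 111 → c = 11101, weight = 4.
Tally weights:
  weight 0: 1 codewords.
  weight 1: 1 codewords.
  weight 2: 1 codewords.
  weight 3: 3 codewords.
  weight 4: 2 codewords.
Minimum distance d = smallest w > 0 with A_w > 0 = 1.
Sanity: Σ A_w = 8 = 2^3 = 8 ✓.


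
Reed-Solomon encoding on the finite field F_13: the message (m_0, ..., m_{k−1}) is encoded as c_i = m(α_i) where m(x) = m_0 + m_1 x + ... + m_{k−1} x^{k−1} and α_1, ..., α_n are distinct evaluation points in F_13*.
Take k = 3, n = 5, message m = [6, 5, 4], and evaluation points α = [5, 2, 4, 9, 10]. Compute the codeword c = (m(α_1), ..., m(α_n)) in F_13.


c = [1, 6, 12, 11, 1]

Message polynomial: m(x) = 6 + 5·x + 4·x^2 (mod 13).
For each evaluation point α_i, compute m(α_i) mod 13:
  α_1 = 5: Horner steps 4 → 12 → 1, so m(5) = 1.
  α_2 = 2: Horner steps 4 → 0 → 6, so m(2) = 6.
  α_3 = 4: Horner steps 4 → 8 → 12, so m(4) = 12.
  α_4 = 9: Horner steps 4 → 2 → 11, so m(9) = 11.
  α_5 = 10: Horner steps 4 → 6 → 1, so m(10) = 1.
Codeword c = [1, 6, 12, 11, 1] ∈ F_13^5.


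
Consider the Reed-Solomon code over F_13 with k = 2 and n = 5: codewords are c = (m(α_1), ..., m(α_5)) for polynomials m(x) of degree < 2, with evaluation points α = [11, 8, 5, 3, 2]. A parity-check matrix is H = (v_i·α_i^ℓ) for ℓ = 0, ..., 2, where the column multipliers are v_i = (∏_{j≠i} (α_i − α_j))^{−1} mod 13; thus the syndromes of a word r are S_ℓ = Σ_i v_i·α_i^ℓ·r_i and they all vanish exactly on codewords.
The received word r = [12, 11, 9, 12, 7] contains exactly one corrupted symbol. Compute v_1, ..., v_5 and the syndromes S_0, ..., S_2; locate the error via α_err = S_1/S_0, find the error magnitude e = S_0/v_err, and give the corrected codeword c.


S = (10, 6, 1), error at position 1, error magnitude e = 12, c = [0, 11, 9, 12, 7].

Step 1: column multipliers v_i = (∏_{j≠i}(α_i − α_j))^{−1} mod 13.
  i = 1 (α = 11): (11−8)(11−5)(11−3)(11−2) = 3·6·8·9 = 1296 ≡ 9, so v_1 = 9^{−1} = 3 (mod 13).
  i = 2 (α = 8): (8−11)(8−5)(8−3)(8−2) = (−3)·3·5·6 = −270 ≡ 3, so v_2 = 3^{−1} = 9 (mod 13).
  i = 3 (α = 5): (5−11)(5−8)(5−3)(5−2) = (−6)·(−3)·2·3 = 108 ≡ 4, so v_3 = 4^{−1} = 10 (mod 13).
  i = 4 (α = 3): (3−11)(3−8)(3−5)(3−2) = (−8)·(−5)·(−2)·1 = −80 ≡ 11, so v_4 = 11^{−1} = 6 (mod 13).
  i = 5 (α = 2): (2−11)(2−8)(2−5)(2−3) = (−9)·(−6)·(−3)·(−1) = 162 ≡ 6, so v_5 = 6^{−1} = 11 (mod 13).
  v = [3, 9, 10, 6, 11].
Step 2: syndromes of r = [12, 11, 9, 12, 7] (all sums mod 13).
  S_0 = Σ v_i r_i = 3·12 + 9·11 + 10·9 + 6·12 + 11·7 = 374 ≡ 10.
  S_1 = Σ v_i α_i r_i = 3·11·12 + 9·8·11 + 10·5·9 + 6·3·12 + 11·2·7 = 2008 ≡ 6.
  α_i^2 mod 13 = [4, 12, 12, 9, 4].
  S_2 = Σ v_i α_i^2 r_i = 3·4·12 + 9·12·11 + 10·12·9 + 6·9·12 + 11·4·7 = 3368 ≡ 1.
  S = (10, 6, 1) ≠ 0, so r is not a codeword (an error is present).
Step 3: locate the error. For a single error e at position i, S_ℓ = v_i·e·α_i^ℓ, so α_err = S_1/S_0.
  S_0^{−1} = 10^{−1} = 4 (mod 13), so α_err = 6·4 = 24 ≡ 11 = α_1. Error position i = 1.
  Consistency check: S_2/S_1 = 1·11 = 11 ≡ 11 = α_err ✓ (single-error assumption holds).
Step 4: error magnitude e = S_0/v_1 = S_0·∏_{j≠1}(α_1 − α_j) = 10·9 = 90 ≡ 12 (mod 13).
Step 5: correct position 1: c_1 = r_1 − e = 12 − 12 ≡ 0 (mod 13). Hence c = [0, 11, 9, 12, 7].
  Check: interpolating c through the α_i gives m(x) = 10 + 5·x (degree < 2) with m(α_i) = c_i for every i, so c is indeed a codeword.


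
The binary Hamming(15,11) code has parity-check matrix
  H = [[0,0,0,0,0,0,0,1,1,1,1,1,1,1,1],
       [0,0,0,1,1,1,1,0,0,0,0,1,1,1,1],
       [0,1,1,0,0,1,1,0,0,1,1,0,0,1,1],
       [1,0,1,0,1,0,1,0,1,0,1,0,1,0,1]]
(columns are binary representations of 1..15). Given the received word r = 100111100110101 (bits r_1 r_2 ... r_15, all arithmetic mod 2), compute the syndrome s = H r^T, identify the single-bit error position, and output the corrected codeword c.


s = (0, 0, 1, 0)^T, error position = 2, corrected codeword c = 110111100110101

Compute s = H r^T mod 2 one row at a time:
  s_1 = 0 + 0 + 1 + 1 + 0 + 1 + 0 + 1 = 4 ≡ 0 (mod 2).
  s_2 = 1 + 1 + 1 + 1 + 0 + 1 + 0 + 1 = 6 ≡ 0 (mod 2).
  s_3 = 0 + 0 + 1 + 1 + 1 + 1 + 0 + 1 = 5 ≡ 1 (mod 2).
  s_4 = 1 + 0 + 1 + 1 + 0 + 1 + 1 + 1 = 6 ≡ 0 (mod 2).
s = (0, 0, 1, 0)^T — this equals column 2 of H (binary 0010), so error is at position 2.
Correct: flip bit 2 of r = 100111100110101 to get c = 110111100110101.


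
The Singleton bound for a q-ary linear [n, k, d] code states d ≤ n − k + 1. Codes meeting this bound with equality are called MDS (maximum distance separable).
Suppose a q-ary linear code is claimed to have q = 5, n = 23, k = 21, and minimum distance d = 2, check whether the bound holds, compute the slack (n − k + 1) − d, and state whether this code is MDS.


Singleton RHS = n − k + 1 = 3, slack = 1, bound satisfied, not MDS.

Singleton bound: d ≤ n − k + 1.
Here n = 23, k = 21, so n − k + 1 = 3.
Given d = 2, check d ≤ 3: YES.
Slack = (n − k + 1) − d = 1.
The code is NOT MDS (slack = 1 > 0).
Description: the claimed parameters are [23, 21, 2]_5; such a code would be non-MDS.


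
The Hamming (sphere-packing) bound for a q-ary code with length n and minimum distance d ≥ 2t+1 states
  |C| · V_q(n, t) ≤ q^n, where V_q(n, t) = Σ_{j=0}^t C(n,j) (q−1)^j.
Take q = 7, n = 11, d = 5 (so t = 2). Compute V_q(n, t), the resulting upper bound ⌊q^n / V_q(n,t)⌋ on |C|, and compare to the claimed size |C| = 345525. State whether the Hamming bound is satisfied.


V_q(n, t) = 2047, q^n = 1977326743, Hamming bound = 965963, |C| = 345525 ≤ bound (satisfied).

Step 1: Compute V_q(n, t) = Σ_{j=0}^2 C(n, j) (q−1)^j.
  j = 0: C(11,0)·(6)^0 = 1·1 = 1.
  j = 1: C(11,1)·(6)^1 = 11·6 = 66.
  j = 2: C(11,2)·(6)^2 = 55·36 = 1980.
  V_q(n, t) = 1 + 66 + 1980 = 2047.
Step 2: q^n = 7^11 = 1977326743.
Step 3: Hamming bound ⌊q^n / V_q(n,t)⌋ = ⌊1977326743/2047⌋ = 965963.
Step 4: Compare |C| = 345525 to 965963: satisfied.
The claimed |C| lies below the Hamming bound.


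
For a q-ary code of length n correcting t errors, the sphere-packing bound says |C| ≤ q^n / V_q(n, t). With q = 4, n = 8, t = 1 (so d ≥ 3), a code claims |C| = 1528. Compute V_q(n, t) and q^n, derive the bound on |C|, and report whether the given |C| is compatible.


V_q(n, t) = 25, q^n = 65536, Hamming bound = 2621, |C| = 1528 ≤ bound (satisfied).

Step 1: Compute V_q(n, t) = Σ_{j=0}^1 C(n, j) (q−1)^j.
  j = 0: C(8,0)·(3)^0 = 1·1 = 1.
  j = 1: C(8,1)·(3)^1 = 8·3 = 24.
  V_q(n, t) = 1 + 24 = 25.
Step 2: q^n = 4^8 = 65536.
Step 3: Hamming bound ⌊q^n / V_q(n,t)⌋ = ⌊65536/25⌋ = 2621.
Step 4: Compare |C| = 1528 to 2621: satisfied.
The claimed |C| lies below the Hamming bound.


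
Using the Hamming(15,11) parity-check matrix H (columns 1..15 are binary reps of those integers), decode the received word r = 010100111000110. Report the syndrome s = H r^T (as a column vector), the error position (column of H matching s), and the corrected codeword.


s = (0, 0, 1, 1)^T, error position = 3, corrected codeword c = 011100111000110

Compute s = H r^T mod 2 one row at a time:
  s_1 = 1 + 1 + 0 + 0 + 0 + 1 + 1 + 0 = 4 ≡ 0 (mod 2).
  s_2 = 1 + 0 + 0 + 1 + 0 + 1 + 1 + 0 = 4 ≡ 0 (mod 2).
  s_3 = 1 + 0 + 0 + 1 + 0 + 0 + 1 + 0 = 3 ≡ 1 (mod 2).
  s_4 = 0 + 0 + 0 + 1 + 1 + 0 + 1 + 0 = 3 ≡ 1 (mod 2).
s = (0, 0, 1, 1)^T — this equals column 3 of H (binary 0011), so error is at position 3.
Correct: flip bit 3 of r = 010100111000110 to get c = 011100111000110.


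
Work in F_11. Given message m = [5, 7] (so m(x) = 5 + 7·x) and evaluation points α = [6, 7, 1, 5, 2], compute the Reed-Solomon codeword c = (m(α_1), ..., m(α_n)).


c = [3, 10, 1, 7, 8]

Message polynomial: m(x) = 5 + 7·x (mod 11).
For each evaluation point α_i, compute m(α_i) mod 11:
  α_1 = 6: Horner steps 7 → 3, so m(6) = 3.
  α_2 = 7: Horner steps 7 → 10, so m(7) = 10.
  α_3 = 1: Horner steps 7 → 1, so m(1) = 1.
  α_4 = 5: Horner steps 7 → 7, so m(5) = 7.
  α_5 = 2: Horner steps 7 → 8, so m(2) = 8.
Codeword c = [3, 10, 1, 7, 8] ∈ F_11^5.


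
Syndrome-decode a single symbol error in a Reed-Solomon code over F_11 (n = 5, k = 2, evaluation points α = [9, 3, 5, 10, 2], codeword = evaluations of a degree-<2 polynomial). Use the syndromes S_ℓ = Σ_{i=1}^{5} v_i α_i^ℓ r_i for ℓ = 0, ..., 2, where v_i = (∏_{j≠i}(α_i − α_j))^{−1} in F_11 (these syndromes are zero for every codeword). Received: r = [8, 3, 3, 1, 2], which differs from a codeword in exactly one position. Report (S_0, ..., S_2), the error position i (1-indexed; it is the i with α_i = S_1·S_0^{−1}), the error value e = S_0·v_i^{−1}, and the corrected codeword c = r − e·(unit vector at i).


S = (2, 6, 7), error at position 2, error magnitude e = 8, c = [8, 6, 3, 1, 2].

Step 1: column multipliers v_i = (∏_{j≠i}(α_i − α_j))^{−1} mod 11.
  i = 1 (α = 9): (9−3)(9−5)(9−10)(9−2) = 6·4·(−1)·7 = −168 ≡ 8, so v_1 = 8^{−1} = 7 (mod 11).
  i = 2 (α = 3): (3−9)(3−5)(3−10)(3−2) = (−6)·(−2)·(−7)·1 = −84 ≡ 4, so v_2 = 4^{−1} = 3 (mod 11).
  i = 3 (α = 5): (5−9)(5−3)(5−10)(5−2) = (−4)·2·(−5)·3 = 120 ≡ 10, so v_3 = 10^{−1} = 10 (mod 11).
  i = 4 (α = 10): (10−9)(10−3)(10−5)(10−2) = 1·7·5·8 = 280 ≡ 5, so v_4 = 5^{−1} = 9 (mod 11).
  i = 5 (α = 2): (2−9)(2−3)(2−5)(2−10) = (−7)·(−1)·(−3)·(−8) = 168 ≡ 3, so v_5 = 3^{−1} = 4 (mod 11).
  v = [7, 3, 10, 9, 4].
Step 2: syndromes of r = [8, 3, 3, 1, 2] (all sums mod 11).
  S_0 = Σ v_i r_i = 7·8 + 3·3 + 10·3 + 9·1 + 4·2 = 112 ≡ 2.
  S_1 = Σ v_i α_i r_i = 7·9·8 + 3·3·3 + 10·5·3 + 9·10·1 + 4·2·2 = 787 ≡ 6.
  α_i^2 mod 11 = [4, 9, 3, 1, 4].
  S_2 = Σ v_i α_i^2 r_i = 7·4·8 + 3·9·3 + 10·3·3 + 9·1·1 + 4·4·2 = 436 ≡ 7.
  S = (2, 6, 7) ≠ 0, so r is not a codeword (an error is present).
Step 3: locate the error. For a single error e at position i, S_ℓ = v_i·e·α_i^ℓ, so α_err = S_1/S_0.
  S_0^{−1} = 2^{−1} = 6 (mod 11), so α_err = 6·6 = 36 ≡ 3 = α_2. Error position i = 2.
  Consistency check: S_2/S_1 = 7·2 = 14 ≡ 3 = α_err ✓ (single-error assumption holds).
Step 4: error magnitude e = S_0/v_2 = S_0·∏_{j≠2}(α_2 − α_j) = 2·4 = 8 ≡ 8 (mod 11).
Step 5: correct position 2: c_2 = r_2 − e = 3 − 8 ≡ 6 (mod 11). Hence c = [8, 6, 3, 1, 2].
  Check: interpolating c through the α_i gives m(x) = 5 + 4·x (degree < 2) with m(α_i) = c_i for every i, so c is indeed a codeword.


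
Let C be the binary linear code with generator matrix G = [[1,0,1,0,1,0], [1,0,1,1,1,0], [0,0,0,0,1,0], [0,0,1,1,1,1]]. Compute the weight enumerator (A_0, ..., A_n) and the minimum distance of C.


Weight distribution: A_0 = 1, A_1 = 2, A_2 = 4, A_3 = 6, A_4 = 3. Minimum distance d = 1.

Enumerate all 2^4 = 16 messages m ∈ F_2^4.
For each, compute codeword c = mG in F_2^6, then tally its weight.
  m = 0000 → c = 000000, weight = 0.
  m = 1000 → c = 101010, weight = 3.
  m = 0100 → c = 101110, weight = 4.
  m = 1100 → c = 000100, weight = 1.
  m = 0010 → c = 000010, weight = 1.
  m = 1010 → c = 101000, weight = 2.
  m = 0110 → c = 101100, weight = 3.
  m = 1110 → c = 000110, weight = 2.
  m = 0001 → c = 001111, weight = 4.
  m = 1001 → c = 100101, weight = 3.
  m = 0101 → c = 100001, weight = 2.
  m = 1101 → c = 001011, weight = 3.
  m = 0011 → c = 001101, weight = 3.
  m = 1011 → c = 100111, weight = 4.
  m = 0111 → c = 100011, weight = 3.
  m = 1111 → c = 001001, weight = 2.
Tally weights:
  weight 0: 1 codewords.
  weight 1: 2 codewords.
  weight 2: 4 codewords.
  weight 3: 6 codewords.
  weight 4: 3 codewords.
Minimum distance d = smallest w > 0 with A_w > 0 = 1.
Sanity: Σ A_w = 16 = 2^4 = 16 ✓.


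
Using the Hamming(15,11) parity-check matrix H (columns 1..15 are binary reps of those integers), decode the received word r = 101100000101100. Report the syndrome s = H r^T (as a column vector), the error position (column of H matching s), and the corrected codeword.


s = (1, 1, 0, 1)^T, error position = 13, corrected codeword c = 101100000101000

Compute s = H r^T mod 2 one row at a time:
  s_1 = 0 + 0 + 1 + 0 + 1 + 1 + 0 + 0 = 3 ≡ 1 (mod 2).
  s_2 = 1 + 0 + 0 + 0 + 1 + 1 + 0 + 0 = 3 ≡ 1 (mod 2).
  s_3 = 0 + 1 + 0 + 0 + 1 + 0 + 0 + 0 = 2 ≡ 0 (mod 2).
  s_4 = 1 + 1 + 0 + 0 + 0 + 0 + 1 + 0 = 3 ≡ 1 (mod 2).
s = (1, 1, 0, 1)^T — this equals column 13 of H (binary 1101), so error is at position 13.
Correct: flip bit 13 of r = 101100000101100 to get c = 101100000101000.


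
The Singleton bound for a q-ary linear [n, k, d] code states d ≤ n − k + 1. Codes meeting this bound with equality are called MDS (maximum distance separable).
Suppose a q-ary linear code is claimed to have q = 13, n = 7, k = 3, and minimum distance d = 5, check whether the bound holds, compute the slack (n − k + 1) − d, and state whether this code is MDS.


Singleton RHS = n − k + 1 = 5, slack = 0, bound satisfied, MDS.

Singleton bound: d ≤ n − k + 1.
Here n = 7, k = 3, so n − k + 1 = 5.
Given d = 5, check d ≤ 5: YES.
Slack = (n − k + 1) − d = 0.
The code is MDS (slack = 0).
Description: the claimed parameters are [7, 3, 5]_13; such a code would be MDS (meets Singleton bound).


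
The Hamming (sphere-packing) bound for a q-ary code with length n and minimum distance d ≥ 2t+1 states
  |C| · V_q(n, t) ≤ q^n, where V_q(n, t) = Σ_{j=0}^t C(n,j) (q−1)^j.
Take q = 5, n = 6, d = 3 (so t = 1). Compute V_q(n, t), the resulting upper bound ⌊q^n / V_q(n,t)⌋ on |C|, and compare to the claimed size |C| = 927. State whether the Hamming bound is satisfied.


V_q(n, t) = 25, q^n = 15625, Hamming bound = 625, |C| = 927 > bound (violated).

Step 1: Compute V_q(n, t) = Σ_{j=0}^1 C(n, j) (q−1)^j.
  j = 0: C(6,0)·(4)^0 = 1·1 = 1.
  j = 1: C(6,1)·(4)^1 = 6·4 = 24.
  V_q(n, t) = 1 + 24 = 25.
Step 2: q^n = 5^6 = 15625.
Step 3: Hamming bound ⌊q^n / V_q(n,t)⌋ = ⌊15625/25⌋ = 625.
Step 4: Compare |C| = 927 to 625: violated.
The claimed |C| lies above the Hamming bound, so no 5-ary code of length 6 with d ≥ 3 can have 927 codewords.


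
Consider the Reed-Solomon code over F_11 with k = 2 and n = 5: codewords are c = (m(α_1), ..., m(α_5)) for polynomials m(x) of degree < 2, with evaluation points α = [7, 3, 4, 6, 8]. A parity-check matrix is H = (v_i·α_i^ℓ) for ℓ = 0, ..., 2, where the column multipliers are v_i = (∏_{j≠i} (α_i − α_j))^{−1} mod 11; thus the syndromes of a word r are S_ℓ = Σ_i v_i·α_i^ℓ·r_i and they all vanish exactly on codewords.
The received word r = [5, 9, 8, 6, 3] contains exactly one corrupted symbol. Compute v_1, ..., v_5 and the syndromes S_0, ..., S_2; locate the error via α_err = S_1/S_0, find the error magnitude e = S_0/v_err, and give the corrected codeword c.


S = (3, 2, 5), error at position 5, error magnitude e = 10, c = [5, 9, 8, 6, 4].

Step 1: column multipliers v_i = (∏_{j≠i}(α_i − α_j))^{−1} mod 11.
  i = 1 (α = 7): (7−3)(7−4)(7−6)(7−8) = 4·3·1·(−1) = −12 ≡ 10, so v_1 = 10^{−1} = 10 (mod 11).
  i = 2 (α = 3): (3−7)(3−4)(3−6)(3−8) = (−4)·(−1)·(−3)·(−5) = 60 ≡ 5, so v_2 = 5^{−1} = 9 (mod 11).
  i = 3 (α = 4): (4−7)(4−3)(4−6)(4−8) = (−3)·1·(−2)·(−4) = −24 ≡ 9, so v_3 = 9^{−1} = 5 (mod 11).
  i = 4 (α = 6): (6−7)(6−3)(6−4)(6−8) = (−1)·3·2·(−2) = 12 ≡ 1, so v_4 = 1^{−1} = 1 (mod 11).
  i = 5 (α = 8): (8−7)(8−3)(8−4)(8−6) = 1·5·4·2 = 40 ≡ 7, so v_5 = 7^{−1} = 8 (mod 11).
  v = [10, 9, 5, 1, 8].
Step 2: syndromes of r = [5, 9, 8, 6, 3] (all sums mod 11).
  S_0 = Σ v_i r_i = 10·5 + 9·9 + 5·8 + 1·6 + 8·3 = 201 ≡ 3.
  S_1 = Σ v_i α_i r_i = 10·7·5 + 9·3·9 + 5·4·8 + 1·6·6 + 8·8·3 = 981 ≡ 2.
  α_i^2 mod 11 = [5, 9, 5, 3, 9].
  S_2 = Σ v_i α_i^2 r_i = 10·5·5 + 9·9·9 + 5·5·8 + 1·3·6 + 8·9·3 = 1413 ≡ 5.
  S = (3, 2, 5) ≠ 0, so r is not a codeword (an error is present).
Step 3: locate the error. For a single error e at position i, S_ℓ = v_i·e·α_i^ℓ, so α_err = S_1/S_0.
  S_0^{−1} = 3^{−1} = 4 (mod 11), so α_err = 2·4 = 8 ≡ 8 = α_5. Error position i = 5.
  Consistency check: S_2/S_1 = 5·6 = 30 ≡ 8 = α_err ✓ (single-error assumption holds).
Step 4: error magnitude e = S_0/v_5 = S_0·∏_{j≠5}(α_5 − α_j) = 3·7 = 21 ≡ 10 (mod 11).
Step 5: correct position 5: c_5 = r_5 − e = 3 − 10 ≡ 4 (mod 11). Hence c = [5, 9, 8, 6, 4].
  Check: interpolating c through the α_i gives m(x) = 1 + 10·x (degree < 2) with m(α_i) = c_i for every i, so c is indeed a codeword.


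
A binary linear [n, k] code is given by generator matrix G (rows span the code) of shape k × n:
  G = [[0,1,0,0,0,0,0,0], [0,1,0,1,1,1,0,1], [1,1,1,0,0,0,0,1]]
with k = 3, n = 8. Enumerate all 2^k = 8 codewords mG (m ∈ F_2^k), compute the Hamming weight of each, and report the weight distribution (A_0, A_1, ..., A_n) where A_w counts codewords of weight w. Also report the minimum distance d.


Weight distribution: A_0 = 1, A_1 = 1, A_3 = 1, A_4 = 2, A_5 = 2, A_6 = 1. Minimum distance d = 1.

Enumerate all 2^3 = 8 messages m ∈ F_2^3.
For each, compute codeword c = mG in F_2^8, then tally its weight.
  m = 000 → c = 00000000, weight = 0.
  m = 100 → c = 01000000, weight = 1.
  m = 010 → c = 01011101, weight = 5.
  m = 110 → c = 00011101, weight = 4.
  m = 001 → c = 11100001, weight = 4.
  m = 101 → c = 10100001, weight = 3.
  m = 011 → c = 10111100, weight = 5.
  m = 111 → c = 11111100, weight = 6.
Tally weights:
  weight 0: 1 codewords.
  weight 1: 1 codewords.
  weight 3: 1 codewords.
  weight 4: 2 codewords.
  weight 5: 2 codewords.
  weight 6: 1 codewords.
Minimum distance d = smallest w > 0 with A_w > 0 = 1.
Sanity: Σ A_w = 8 = 2^3 = 8 ✓.


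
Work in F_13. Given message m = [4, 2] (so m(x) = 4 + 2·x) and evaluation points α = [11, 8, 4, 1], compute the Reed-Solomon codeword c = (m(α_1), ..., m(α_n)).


c = [0, 7, 12, 6]

Message polynomial: m(x) = 4 + 2·x (mod 13).
For each evaluation point α_i, compute m(α_i) mod 13:
  α_1 = 11: Horner steps 2 → 0, so m(11) = 0.
  α_2 = 8: Horner steps 2 → 7, so m(8) = 7.
  α_3 = 4: Horner steps 2 → 12, so m(4) = 12.
  α_4 = 1: Horner steps 2 → 6, so m(1) = 6.
Codeword c = [0, 7, 12, 6] ∈ F_13^4.


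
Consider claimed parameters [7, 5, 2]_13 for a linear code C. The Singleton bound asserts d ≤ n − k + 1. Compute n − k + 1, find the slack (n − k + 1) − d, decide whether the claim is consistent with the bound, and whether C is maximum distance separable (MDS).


Singleton RHS = n − k + 1 = 3, slack = 1, bound satisfied, not MDS.

Singleton bound: d ≤ n − k + 1.
Here n = 7, k = 5, so n − k + 1 = 3.
Given d = 2, check d ≤ 3: YES.
Slack = (n − k + 1) − d = 1.
The code is NOT MDS (slack = 1 > 0).
Description: the claimed parameters are [7, 5, 2]_13; such a code would be non-MDS.


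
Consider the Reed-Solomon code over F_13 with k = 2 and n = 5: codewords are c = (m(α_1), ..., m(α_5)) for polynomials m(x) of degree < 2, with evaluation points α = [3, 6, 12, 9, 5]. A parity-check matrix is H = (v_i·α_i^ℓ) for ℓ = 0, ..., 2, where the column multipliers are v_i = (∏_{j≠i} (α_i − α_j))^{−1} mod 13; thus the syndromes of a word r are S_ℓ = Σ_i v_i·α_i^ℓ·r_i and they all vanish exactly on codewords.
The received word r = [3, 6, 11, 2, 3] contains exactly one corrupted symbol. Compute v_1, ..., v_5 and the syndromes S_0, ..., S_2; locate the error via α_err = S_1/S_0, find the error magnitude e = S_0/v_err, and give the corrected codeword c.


S = (7, 8, 11), error at position 1, error magnitude e = 6, c = [10, 6, 11, 2, 3].

Step 1: column multipliers v_i = (∏_{j≠i}(α_i − α_j))^{−1} mod 13.
  i = 1 (α = 3): (3−6)(3−12)(3−9)(3−5) = (−3)·(−9)·(−6)·(−2) = 324 ≡ 12, so v_1 = 12^{−1} = 12 (mod 13).
  i = 2 (α = 6): (6−3)(6−12)(6−9)(6−5) = 3·(−6)·(−3)·1 = 54 ≡ 2, so v_2 = 2^{−1} = 7 (mod 13).
  i = 3 (α = 12): (12−3)(12−6)(12−9)(12−5) = 9·6·3·7 = 1134 ≡ 3, so v_3 = 3^{−1} = 9 (mod 13).
  i = 4 (α = 9): (9−3)(9−6)(9−12)(9−5) = 6·3·(−3)·4 = −216 ≡ 5, so v_4 = 5^{−1} = 8 (mod 13).
  i = 5 (α = 5): (5−3)(5−6)(5−12)(5−9) = 2·(−1)·(−7)·(−4) = −56 ≡ 9, so v_5 = 9^{−1} = 3 (mod 13).
  v = [12, 7, 9, 8, 3].
Step 2: syndromes of r = [3, 6, 11, 2, 3] (all sums mod 13).
  S_0 = Σ v_i r_i = 12·3 + 7·6 + 9·11 + 8·2 + 3·3 = 202 ≡ 7.
  S_1 = Σ v_i α_i r_i = 12·3·3 + 7·6·6 + 9·12·11 + 8·9·2 + 3·5·3 = 1737 ≡ 8.
  α_i^2 mod 13 = [9, 10, 1, 3, 12].
  S_2 = Σ v_i α_i^2 r_i = 12·9·3 + 7·10·6 + 9·1·11 + 8·3·2 + 3·12·3 = 999 ≡ 11.
  S = (7, 8, 11) ≠ 0, so r is not a codeword (an error is present).
Step 3: locate the error. For a single error e at position i, S_ℓ = v_i·e·α_i^ℓ, so α_err = S_1/S_0.
  S_0^{−1} = 7^{−1} = 2 (mod 13), so α_err = 8·2 = 16 ≡ 3 = α_1. Error position i = 1.
  Consistency check: S_2/S_1 = 11·5 = 55 ≡ 3 = α_err ✓ (single-error assumption holds).
Step 4: error magnitude e = S_0/v_1 = S_0·∏_{j≠1}(α_1 − α_j) = 7·12 = 84 ≡ 6 (mod 13).
Step 5: correct position 1: c_1 = r_1 − e = 3 − 6 ≡ 10 (mod 13). Hence c = [10, 6, 11, 2, 3].
  Check: interpolating c through the α_i gives m(x) = 1 + 3·x (degree < 2) with m(α_i) = c_i for every i, so c is indeed a codeword.


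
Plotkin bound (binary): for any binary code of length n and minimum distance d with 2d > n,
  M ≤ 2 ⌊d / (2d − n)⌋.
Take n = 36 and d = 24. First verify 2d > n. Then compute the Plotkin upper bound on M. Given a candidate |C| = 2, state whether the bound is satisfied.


Plotkin bound M ≤ 4; given |C| = 2 ≤ bound (satisfied).

Check applicability: 2d = 48, n = 36.
2d − n = 12 > 0, so Plotkin applies.
Compute d/(2d−n) = 24/12 ≈ 2.0000.
⌊d/(2d−n)⌋ = 2.
Plotkin bound: M ≤ 2·2 = 4.
Given |C| = 2, check: satisfied.
This |C| is below the Plotkin bound.


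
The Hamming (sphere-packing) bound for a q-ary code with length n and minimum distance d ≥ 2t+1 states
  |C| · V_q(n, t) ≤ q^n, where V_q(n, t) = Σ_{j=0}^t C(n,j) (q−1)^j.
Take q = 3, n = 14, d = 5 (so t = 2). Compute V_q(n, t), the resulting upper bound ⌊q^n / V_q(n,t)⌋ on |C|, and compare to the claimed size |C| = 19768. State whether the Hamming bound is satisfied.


V_q(n, t) = 393, q^n = 4782969, Hamming bound = 12170, |C| = 19768 > bound (violated).

Step 1: Compute V_q(n, t) = Σ_{j=0}^2 C(n, j) (q−1)^j.
  j = 0: C(14,0)·(2)^0 = 1·1 = 1.
  j = 1: C(14,1)·(2)^1 = 14·2 = 28.
  j = 2: C(14,2)·(2)^2 = 91·4 = 364.
  V_q(n, t) = 1 + 28 + 364 = 393.
Step 2: q^n = 3^14 = 4782969.
Step 3: Hamming bound ⌊q^n / V_q(n,t)⌋ = ⌊4782969/393⌋ = 12170.
Step 4: Compare |C| = 19768 to 12170: violated.
The claimed |C| lies above the Hamming bound, so no 3-ary code of length 14 with d ≥ 5 can have 19768 codewords.


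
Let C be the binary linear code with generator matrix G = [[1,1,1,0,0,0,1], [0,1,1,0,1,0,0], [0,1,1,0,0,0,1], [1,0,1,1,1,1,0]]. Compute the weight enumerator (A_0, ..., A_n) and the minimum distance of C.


Weight distribution: A_0 = 1, A_1 = 1, A_2 = 1, A_3 = 4, A_4 = 5, A_5 = 3, A_6 = 1. Minimum distance d = 1.

Enumerate all 2^4 = 16 messages m ∈ F_2^4.
For each, compute codeword c = mG in F_2^7, then tally its weight.
  m = 0000 → c = 0000000, weight = 0.
  m = 1000 → c = 1110001, weight = 4.
  m = 0100 → c = 0110100, weight = 3.
  m = 1100 → c = 1000101, weight = 3.
  m = 0010 → c = 0110001, weight = 3.
  m = 1010 → c = 1000000, weight = 1.
  m = 0110 → c = 0000101, weight = 2.
  m = 1110 → c = 1110100, weight = 4.
  m = 0001 → c = 1011110, weight = 5.
  m = 1001 → c = 0101111, weight = 5.
  m = 0101 → c = 1101010, weight = 4.
  m = 1101 → c = 0011011, weight = 4.
  m = 0011 → c = 1101111, weight = 6.
  m = 1011 → c = 0011110, weight = 4.
  m = 0111 → c = 1011011, weight = 5.
  m = 1111 → c = 0101010, weight = 3.
Tally weights:
  weight 0: 1 codewords.
  weight 1: 1 codewords.
  weight 2: 1 codewords.
  weight 3: 4 codewords.
  weight 4: 5 codewords.
  weight 5: 3 codewords.
  weight 6: 1 codewords.
Minimum distance d = smallest w > 0 with A_w > 0 = 1.
Sanity: Σ A_w = 16 = 2^4 = 16 ✓.


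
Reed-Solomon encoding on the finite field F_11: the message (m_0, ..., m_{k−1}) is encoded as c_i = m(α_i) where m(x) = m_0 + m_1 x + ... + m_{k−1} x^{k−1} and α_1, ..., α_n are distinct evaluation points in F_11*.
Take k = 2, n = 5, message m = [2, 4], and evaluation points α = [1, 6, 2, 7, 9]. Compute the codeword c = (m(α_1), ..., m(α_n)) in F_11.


c = [6, 4, 10, 8, 5]

Message polynomial: m(x) = 2 + 4·x (mod 11).
For each evaluation point α_i, compute m(α_i) mod 11:
  α_1 = 1: Horner steps 4 → 6, so m(1) = 6.
  α_2 = 6: Horner steps 4 → 4, so m(6) = 4.
  α_3 = 2: Horner steps 4 → 10, so m(2) = 10.
  α_4 = 7: Horner steps 4 → 8, so m(7) = 8.
  α_5 = 9: Horner steps 4 → 5, so m(9) = 5.
Codeword c = [6, 4, 10, 8, 5] ∈ F_11^5.


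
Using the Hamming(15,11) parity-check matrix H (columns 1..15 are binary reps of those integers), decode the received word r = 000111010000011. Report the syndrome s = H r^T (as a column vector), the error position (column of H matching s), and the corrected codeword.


s = (1, 1, 1, 0)^T, error position = 14, corrected codeword c = 000111010000001

Compute s = H r^T mod 2 one row at a time:
  s_1 = 1 + 0 + 0 + 0 + 0 + 0 + 1 + 1 = 3 ≡ 1 (mod 2).
  s_2 = 1 + 1 + 1 + 0 + 0 + 0 + 1 + 1 = 5 ≡ 1 (mod 2).
  s_3 = 0 + 0 + 1 + 0 + 0 + 0 + 1 + 1 = 3 ≡ 1 (mod 2).
  s_4 = 0 + 0 + 1 + 0 + 0 + 0 + 0 + 1 = 2 ≡ 0 (mod 2).
s = (1, 1, 1, 0)^T — this equals column 14 of H (binary 1110), so error is at position 14.
Correct: flip bit 14 of r = 000111010000011 to get c = 000111010000001.


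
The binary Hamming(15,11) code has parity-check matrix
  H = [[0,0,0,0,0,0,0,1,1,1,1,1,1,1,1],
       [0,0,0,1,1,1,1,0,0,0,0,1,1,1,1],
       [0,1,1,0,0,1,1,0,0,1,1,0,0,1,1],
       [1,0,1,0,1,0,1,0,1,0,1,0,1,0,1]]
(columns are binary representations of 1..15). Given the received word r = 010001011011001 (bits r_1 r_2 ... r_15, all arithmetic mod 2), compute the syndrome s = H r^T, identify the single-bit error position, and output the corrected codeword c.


s = (1, 1, 0, 1)^T, error position = 13, corrected codeword c = 010001011011101

Compute s = H r^T mod 2 one row at a time:
  s_1 = 1 + 1 + 0 + 1 + 1 + 0 + 0 + 1 = 5 ≡ 1 (mod 2).
  s_2 = 0 + 0 + 1 + 0 + 1 + 0 + 0 + 1 = 3 ≡ 1 (mod 2).
  s_3 = 1 + 0 + 1 + 0 + 0 + 1 + 0 + 1 = 4 ≡ 0 (mod 2).
  s_4 = 0 + 0 + 0 + 0 + 1 + 1 + 0 + 1 = 3 ≡ 1 (mod 2).
s = (1, 1, 0, 1)^T — this equals column 13 of H (binary 1101), so error is at position 13.
Correct: flip bit 13 of r = 010001011011001 to get c = 010001011011101.
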